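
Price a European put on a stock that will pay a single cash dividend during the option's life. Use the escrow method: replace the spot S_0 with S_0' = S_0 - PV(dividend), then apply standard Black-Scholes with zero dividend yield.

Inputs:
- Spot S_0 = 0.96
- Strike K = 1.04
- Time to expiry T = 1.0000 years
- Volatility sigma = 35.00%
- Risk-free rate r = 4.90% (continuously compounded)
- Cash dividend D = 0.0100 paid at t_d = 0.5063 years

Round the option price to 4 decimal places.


PV(D) = D * exp(-r * t_d) = 0.0100 * 0.97549651 = 0.00975497
S_0' = S_0 - PV(D) = 0.9600 - 0.00975497 = 0.95024503
d1 = (ln(S_0'/K) + (r + sigma^2/2)*T) / (sigma*sqrt(T)) = 0.05712540
d2 = d1 - sigma*sqrt(T) = -0.29287460
exp(-rT) = 0.95218113
N(-d1) = 0.47722265; N(-d2) = 0.61519100
P = K * exp(-rT) * N(-d2) - S_0' * N(-d1) = 1.0400 * 0.95218113 * 0.61519100 - 0.95024503 * 0.47722265 = 0.1557

Answer: Price = 0.1557


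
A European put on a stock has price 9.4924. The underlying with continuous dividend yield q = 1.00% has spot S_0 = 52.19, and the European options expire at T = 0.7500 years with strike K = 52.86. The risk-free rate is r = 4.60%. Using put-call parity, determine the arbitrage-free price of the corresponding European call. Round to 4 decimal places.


Put-call parity: C - P = S_0 * exp(-qT) - K * exp(-rT).
S_0 * exp(-qT) = 52.1900 * 0.99252805 = 51.80003918
K * exp(-rT) = 52.8600 * 0.96608834 = 51.06742964
C = P + S*exp(-qT) - K*exp(-rT)
C = 9.4924 + 51.80003918 - 51.06742964 = 10.2250

Answer: Call price = 10.2250


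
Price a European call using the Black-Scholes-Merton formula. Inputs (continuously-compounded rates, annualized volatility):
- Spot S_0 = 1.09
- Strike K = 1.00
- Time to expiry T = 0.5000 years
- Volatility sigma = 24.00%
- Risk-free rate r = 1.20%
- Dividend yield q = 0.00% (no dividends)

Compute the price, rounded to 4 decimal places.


d1 = (ln(S/K) + (r - q + 0.5*sigma^2) * T) / (sigma * sqrt(T)) = 0.62801510
d2 = d1 - sigma * sqrt(T) = 0.45830947
exp(-rT) = 0.99401796; exp(-qT) = 1.00000000
C = S_0 * exp(-qT) * N(d1) - K * exp(-rT) * N(d2)
N(d1) = 0.73500298; N(d2) = 0.67663494
C = 1.0900 * 1.00000000 * 0.73500298 - 1.0000 * 0.99401796 * 0.67663494 = 0.1286

Answer: Price = 0.1286


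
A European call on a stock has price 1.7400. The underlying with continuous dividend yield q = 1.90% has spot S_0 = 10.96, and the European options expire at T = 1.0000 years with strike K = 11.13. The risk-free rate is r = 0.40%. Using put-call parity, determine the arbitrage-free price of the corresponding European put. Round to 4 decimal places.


Put-call parity: C - P = S_0 * exp(-qT) - K * exp(-rT).
S_0 * exp(-qT) = 10.9600 * 0.98117936 = 10.75372581
K * exp(-rT) = 11.1300 * 0.99600799 = 11.08556892
P = C - S*exp(-qT) + K*exp(-rT)
P = 1.7400 - 10.75372581 + 11.08556892 = 2.0718

Answer: Put price = 2.0718


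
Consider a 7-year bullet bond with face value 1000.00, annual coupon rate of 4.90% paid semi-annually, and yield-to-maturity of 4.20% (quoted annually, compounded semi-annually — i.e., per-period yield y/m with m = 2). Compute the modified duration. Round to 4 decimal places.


Answer: Modified duration = 5.9097

Derivation:
Coupon per period c = face * coupon_rate / m = 24.500000
Periods per year m = 2; per-period yield y/m = 0.021000
Number of cashflows N = 14
Cashflows (t years, CF_t, discount factor 1/(1+y/m)^(m*t), PV):
  t = 0.5000: CF_t = 24.500000, DF = 0.979432, PV = 23.996082
  t = 1.0000: CF_t = 24.500000, DF = 0.959287, PV = 23.502529
  t = 1.5000: CF_t = 24.500000, DF = 0.939556, PV = 23.019127
  t = 2.0000: CF_t = 24.500000, DF = 0.920231, PV = 22.545668
  t = 2.5000: CF_t = 24.500000, DF = 0.901304, PV = 22.081948
  t = 3.0000: CF_t = 24.500000, DF = 0.882766, PV = 21.627764
  t = 3.5000: CF_t = 24.500000, DF = 0.864609, PV = 21.182923
  t = 4.0000: CF_t = 24.500000, DF = 0.846826, PV = 20.747231
  t = 4.5000: CF_t = 24.500000, DF = 0.829408, PV = 20.320501
  t = 5.0000: CF_t = 24.500000, DF = 0.812349, PV = 19.902547
  t = 5.5000: CF_t = 24.500000, DF = 0.795640, PV = 19.493190
  t = 6.0000: CF_t = 24.500000, DF = 0.779276, PV = 19.092253
  t = 6.5000: CF_t = 24.500000, DF = 0.763247, PV = 18.699562
  t = 7.0000: CF_t = 1024.500000, DF = 0.747549, PV = 765.863855
Price P = sum_t PV_t = 1042.075182
First compute Macaulay numerator sum_t t * PV_t:
  t * PV_t at t = 0.5000: 11.998041
  t * PV_t at t = 1.0000: 23.502529
  t * PV_t at t = 1.5000: 34.528691
  t * PV_t at t = 2.0000: 45.091337
  t * PV_t at t = 2.5000: 55.204869
  t * PV_t at t = 3.0000: 64.883293
  t * PV_t at t = 3.5000: 74.140231
  t * PV_t at t = 4.0000: 82.988925
  t * PV_t at t = 4.5000: 91.442253
  t * PV_t at t = 5.0000: 99.512736
  t * PV_t at t = 5.5000: 107.212546
  t * PV_t at t = 6.0000: 114.553518
  t * PV_t at t = 6.5000: 121.547154
  t * PV_t at t = 7.0000: 5361.046986
Macaulay duration D = 6287.653110 / 1042.075182 = 6.033781
Modified duration = D / (1 + y/m) = 6.033781 / (1 + 0.021000) = 5.909677


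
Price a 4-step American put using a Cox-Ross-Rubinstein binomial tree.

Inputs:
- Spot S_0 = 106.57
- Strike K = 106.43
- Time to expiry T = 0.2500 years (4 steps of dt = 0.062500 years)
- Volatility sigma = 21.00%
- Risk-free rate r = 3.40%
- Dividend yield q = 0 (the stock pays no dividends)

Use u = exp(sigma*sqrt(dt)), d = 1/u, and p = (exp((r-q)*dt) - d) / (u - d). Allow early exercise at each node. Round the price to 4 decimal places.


dt = T/N = 0.062500
u = exp(sigma*sqrt(dt)) = 1.053903; d = 1/u = 0.948854
p = (exp((r-q)*dt) - d) / (u - d) = 0.507128
Discount per step: exp(-r*dt) = 0.997877
Stock lattice S(k, i) with i counting down-moves:
  k=0: S(0,0) = 106.5700
  k=1: S(1,0) = 112.3144; S(1,1) = 101.1194
  k=2: S(2,0) = 118.3684; S(2,1) = 106.5700; S(2,2) = 95.9476
  k=3: S(3,0) = 124.7488; S(3,1) = 112.3144; S(3,2) = 101.1194; S(3,3) = 91.0403
  k=4: S(4,0) = 131.4731; S(4,1) = 118.3684; S(4,2) = 106.5700; S(4,3) = 95.9476; S(4,4) = 86.3840
Terminal payoffs V(N, i) = max(K - S_T, 0):
  V(4,0) = 0.000000; V(4,1) = 0.000000; V(4,2) = 0.000000; V(4,3) = 10.482416; V(4,4) = 20.046037
Backward induction: V(k, i) = exp(-r*dt) * [p * V(k+1, i) + (1-p) * V(k+1, i+1)]; then take max(V_cont, immediate exercise) for American.
  V(3,0) = exp(-r*dt) * [p*0.000000 + (1-p)*0.000000] = 0.000000; exercise = 0.000000; V(3,0) = max -> 0.000000
  V(3,1) = exp(-r*dt) * [p*0.000000 + (1-p)*0.000000] = 0.000000; exercise = 0.000000; V(3,1) = max -> 0.000000
  V(3,2) = exp(-r*dt) * [p*0.000000 + (1-p)*10.482416] = 5.155519; exercise = 5.310595; V(3,2) = max -> 5.310595
  V(3,3) = exp(-r*dt) * [p*10.482416 + (1-p)*20.046037] = 15.163796; exercise = 15.389720; V(3,3) = max -> 15.389720
  V(2,0) = exp(-r*dt) * [p*0.000000 + (1-p)*0.000000] = 0.000000; exercise = 0.000000; V(2,0) = max -> 0.000000
  V(2,1) = exp(-r*dt) * [p*0.000000 + (1-p)*5.310595] = 2.611886; exercise = 0.000000; V(2,1) = max -> 2.611886
  V(2,2) = exp(-r*dt) * [p*5.310595 + (1-p)*15.389720] = 10.256492; exercise = 10.482416; V(2,2) = max -> 10.482416
  V(1,0) = exp(-r*dt) * [p*0.000000 + (1-p)*2.611886] = 1.284592; exercise = 0.000000; V(1,0) = max -> 1.284592
  V(1,1) = exp(-r*dt) * [p*2.611886 + (1-p)*10.482416] = 6.477268; exercise = 5.310595; V(1,1) = max -> 6.477268
  V(0,0) = exp(-r*dt) * [p*1.284592 + (1-p)*6.477268] = 3.835755; exercise = 0.000000; V(0,0) = max -> 3.835755

Answer: Price = V(0,0) = 3.8358


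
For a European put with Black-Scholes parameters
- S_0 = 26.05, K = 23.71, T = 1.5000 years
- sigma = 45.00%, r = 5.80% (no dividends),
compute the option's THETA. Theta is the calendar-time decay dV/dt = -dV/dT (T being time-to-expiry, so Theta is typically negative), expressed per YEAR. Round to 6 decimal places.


d1 = 0.6041999729; d2 = 0.0530647807
phi(d1) = 0.3323830079; exp(-qT) = 1.0000000000; exp(-rT) = 0.9166770956
Theta = -S*exp(-qT)*phi(d1)*sigma/(2*sqrt(T)) + r*K*exp(-rT)*N(-d2) - q*S*exp(-qT)*N(-d1)
N(-d1) = 0.2728553495; N(-d2) = 0.4788401464; sqrt(T) = 1.2247448714
Term 1 = -26.0500 * 1.0000000000 * 0.3323830079 * 0.4500 / (2 * 1.2247448714) = -1.5906822315
Term 2 = 0.0580 * 23.7100 * 0.9166770956 * 0.4788401464 = 0.6036239772
Term 3 = 0 (no dividend yield, q = 0)
Theta = -1.5906822315 + (0.6036239772) + (0.0000000000) = -0.987058

Answer: Theta = -0.987058


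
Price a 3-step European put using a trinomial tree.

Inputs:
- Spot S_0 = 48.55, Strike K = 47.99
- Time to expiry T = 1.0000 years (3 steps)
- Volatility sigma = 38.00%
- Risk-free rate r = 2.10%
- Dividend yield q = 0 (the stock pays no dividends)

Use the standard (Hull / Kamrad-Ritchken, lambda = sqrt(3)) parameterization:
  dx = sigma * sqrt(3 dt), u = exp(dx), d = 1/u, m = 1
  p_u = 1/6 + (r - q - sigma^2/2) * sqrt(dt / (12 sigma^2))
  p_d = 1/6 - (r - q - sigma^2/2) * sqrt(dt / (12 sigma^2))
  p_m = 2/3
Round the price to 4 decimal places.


Answer: Price = V(0,0) = 5.8619

Derivation:
dt = T/N = 0.333333; dx = sigma*sqrt(3*dt) = 0.380000
u = exp(dx) = 1.462285; d = 1/u = 0.683861
p_u = 0.144211, p_m = 0.666667, p_d = 0.189123
Discount per step: exp(-r*dt) = 0.993024
Stock lattice S(k, j) with j the centered position index:
  k=0: S(0,+0) = 48.5500
  k=1: S(1,-1) = 33.2015; S(1,+0) = 48.5500; S(1,+1) = 70.9939
  k=2: S(2,-2) = 22.7052; S(2,-1) = 33.2015; S(2,+0) = 48.5500; S(2,+1) = 70.9939; S(2,+2) = 103.8133
  k=3: S(3,-3) = 15.5272; S(3,-2) = 22.7052; S(3,-1) = 33.2015; S(3,+0) = 48.5500; S(3,+1) = 70.9939; S(3,+2) = 103.8133; S(3,+3) = 151.8046
Terminal payoffs V(N, j) = max(K - S_T, 0):
  V(3,-3) = 32.462786; V(3,-2) = 25.284795; V(3,-1) = 14.788529; V(3,+0) = 0.000000; V(3,+1) = 0.000000; V(3,+2) = 0.000000; V(3,+3) = 0.000000
Backward induction: V(k, j) = exp(-r*dt) * [p_u * V(k+1, j+1) + p_m * V(k+1, j) + p_d * V(k+1, j-1)]
  V(2,-2) = exp(-r*dt) * [p_u*14.788529 + p_m*25.284795 + p_d*32.462786] = 24.953358
  V(2,-1) = exp(-r*dt) * [p_u*0.000000 + p_m*14.788529 + p_d*25.284795] = 14.538822
  V(2,+0) = exp(-r*dt) * [p_u*0.000000 + p_m*0.000000 + p_d*14.788529] = 2.777338
  V(2,+1) = exp(-r*dt) * [p_u*0.000000 + p_m*0.000000 + p_d*0.000000] = 0.000000
  V(2,+2) = exp(-r*dt) * [p_u*0.000000 + p_m*0.000000 + p_d*0.000000] = 0.000000
  V(1,-1) = exp(-r*dt) * [p_u*2.777338 + p_m*14.538822 + p_d*24.953358] = 14.708994
  V(1,+0) = exp(-r*dt) * [p_u*0.000000 + p_m*2.777338 + p_d*14.538822] = 4.569086
  V(1,+1) = exp(-r*dt) * [p_u*0.000000 + p_m*0.000000 + p_d*2.777338] = 0.521594
  V(0,+0) = exp(-r*dt) * [p_u*0.521594 + p_m*4.569086 + p_d*14.708994] = 5.861906


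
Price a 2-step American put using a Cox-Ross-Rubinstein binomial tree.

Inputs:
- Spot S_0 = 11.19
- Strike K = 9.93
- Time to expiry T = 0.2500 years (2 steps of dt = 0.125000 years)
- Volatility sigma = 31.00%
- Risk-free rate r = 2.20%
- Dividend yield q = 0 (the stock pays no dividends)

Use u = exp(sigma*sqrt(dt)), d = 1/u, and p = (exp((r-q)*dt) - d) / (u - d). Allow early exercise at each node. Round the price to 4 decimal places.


Answer: Price = V(0,0) = 0.2485

Derivation:
dt = T/N = 0.125000
u = exp(sigma*sqrt(dt)) = 1.115833; d = 1/u = 0.896191
p = (exp((r-q)*dt) - d) / (u - d) = 0.485165
Discount per step: exp(-r*dt) = 0.997254
Stock lattice S(k, i) with i counting down-moves:
  k=0: S(0,0) = 11.1900
  k=1: S(1,0) = 12.4862; S(1,1) = 10.0284
  k=2: S(2,0) = 13.9325; S(2,1) = 11.1900; S(2,2) = 8.9873
Terminal payoffs V(N, i) = max(K - S_T, 0):
  V(2,0) = 0.000000; V(2,1) = 0.000000; V(2,2) = 0.942656
Backward induction: V(k, i) = exp(-r*dt) * [p * V(k+1, i) + (1-p) * V(k+1, i+1)]; then take max(V_cont, immediate exercise) for American.
  V(1,0) = exp(-r*dt) * [p*0.000000 + (1-p)*0.000000] = 0.000000; exercise = 0.000000; V(1,0) = max -> 0.000000
  V(1,1) = exp(-r*dt) * [p*0.000000 + (1-p)*0.942656] = 0.483980; exercise = 0.000000; V(1,1) = max -> 0.483980
  V(0,0) = exp(-r*dt) * [p*0.000000 + (1-p)*0.483980] = 0.248486; exercise = 0.000000; V(0,0) = max -> 0.248486


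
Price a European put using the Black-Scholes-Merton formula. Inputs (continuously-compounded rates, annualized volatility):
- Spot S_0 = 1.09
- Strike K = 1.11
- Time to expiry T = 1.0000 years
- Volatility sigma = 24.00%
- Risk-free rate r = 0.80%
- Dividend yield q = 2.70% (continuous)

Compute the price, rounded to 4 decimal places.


Answer: Price = 0.1246

Derivation:
d1 = (ln(S/K) + (r - q + 0.5*sigma^2) * T) / (sigma * sqrt(T)) = -0.03492633
d2 = d1 - sigma * sqrt(T) = -0.27492633
exp(-rT) = 0.99203191; exp(-qT) = 0.97336124
P = K * exp(-rT) * N(-d2) - S_0 * exp(-qT) * N(-d1)
N(-d1) = 0.51393076; N(-d2) = 0.60831358
P = 1.1100 * 0.99203191 * 0.60831358 - 1.0900 * 0.97336124 * 0.51393076 = 0.1246


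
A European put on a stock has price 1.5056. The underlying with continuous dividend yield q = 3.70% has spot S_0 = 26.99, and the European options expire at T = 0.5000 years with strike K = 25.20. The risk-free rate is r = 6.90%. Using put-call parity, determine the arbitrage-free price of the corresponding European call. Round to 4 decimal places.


Put-call parity: C - P = S_0 * exp(-qT) - K * exp(-rT).
S_0 * exp(-qT) = 26.9900 * 0.98167007 = 26.49527531
K * exp(-rT) = 25.2000 * 0.96608834 = 24.34542616
C = P + S*exp(-qT) - K*exp(-rT)
C = 1.5056 + 26.49527531 - 24.34542616 = 3.6554

Answer: Call price = 3.6554


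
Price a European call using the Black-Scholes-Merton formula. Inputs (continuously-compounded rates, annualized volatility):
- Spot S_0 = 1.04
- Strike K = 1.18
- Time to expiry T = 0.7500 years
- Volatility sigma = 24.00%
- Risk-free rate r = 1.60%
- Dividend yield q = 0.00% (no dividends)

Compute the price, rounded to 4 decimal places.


d1 = (ln(S/K) + (r - q + 0.5*sigma^2) * T) / (sigma * sqrt(T)) = -0.44597289
d2 = d1 - sigma * sqrt(T) = -0.65381899
exp(-rT) = 0.98807171; exp(-qT) = 1.00000000
C = S_0 * exp(-qT) * N(d1) - K * exp(-rT) * N(d2)
N(d1) = 0.32780841; N(d2) = 0.25661421
C = 1.0400 * 1.00000000 * 0.32780841 - 1.1800 * 0.98807171 * 0.25661421 = 0.0417

Answer: Price = 0.0417


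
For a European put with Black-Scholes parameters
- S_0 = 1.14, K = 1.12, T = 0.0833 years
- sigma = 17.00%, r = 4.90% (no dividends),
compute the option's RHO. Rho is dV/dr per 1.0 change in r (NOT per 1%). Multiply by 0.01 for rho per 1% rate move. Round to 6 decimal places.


d1 = 0.4684598445; d2 = 0.4193948875
phi(d1) = 0.3574835807; exp(-qT) = 1.0000000000; exp(-rT) = 0.9959266188
N(-d2) = 0.3374637799
Rho = -K*T*exp(-rT)*N(-d2) = -1.1200 * 0.0833 * 0.9959266188 * 0.3374637799 = -0.031356

Answer: Rho = -0.031356


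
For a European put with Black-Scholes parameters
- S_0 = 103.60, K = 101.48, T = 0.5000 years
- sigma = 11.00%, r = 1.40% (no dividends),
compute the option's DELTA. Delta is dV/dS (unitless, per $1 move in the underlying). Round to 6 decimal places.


Answer: Delta = -0.346531

Derivation:
d1 = 0.3947017996; d2 = 0.3169200537
phi(d1) = 0.3690462557; exp(-qT) = 1.0000000000; exp(-rT) = 0.9930244429
N(-d1) = 0.3465314873
Delta = -exp(-qT) * N(-d1) = -1.0000000000 * 0.3465314873 = -0.346531


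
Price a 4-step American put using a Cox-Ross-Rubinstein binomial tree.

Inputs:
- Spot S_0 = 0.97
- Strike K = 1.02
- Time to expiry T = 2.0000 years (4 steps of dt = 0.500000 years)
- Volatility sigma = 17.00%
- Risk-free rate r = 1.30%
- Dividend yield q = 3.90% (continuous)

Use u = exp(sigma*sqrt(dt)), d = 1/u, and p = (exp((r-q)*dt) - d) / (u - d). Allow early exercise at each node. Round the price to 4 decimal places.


dt = T/N = 0.500000
u = exp(sigma*sqrt(dt)) = 1.127732; d = 1/u = 0.886736
p = (exp((r-q)*dt) - d) / (u - d) = 0.416390
Discount per step: exp(-r*dt) = 0.993521
Stock lattice S(k, i) with i counting down-moves:
  k=0: S(0,0) = 0.9700
  k=1: S(1,0) = 1.0939; S(1,1) = 0.8601
  k=2: S(2,0) = 1.2336; S(2,1) = 0.9700; S(2,2) = 0.7627
  k=3: S(3,0) = 1.3912; S(3,1) = 1.0939; S(3,2) = 0.8601; S(3,3) = 0.6763
  k=4: S(4,0) = 1.5689; S(4,1) = 1.2336; S(4,2) = 0.9700; S(4,3) = 0.7627; S(4,4) = 0.5997
Terminal payoffs V(N, i) = max(K - S_T, 0):
  V(4,0) = 0.000000; V(4,1) = 0.000000; V(4,2) = 0.050000; V(4,3) = 0.257289; V(4,4) = 0.420280
Backward induction: V(k, i) = exp(-r*dt) * [p * V(k+1, i) + (1-p) * V(k+1, i+1)]; then take max(V_cont, immediate exercise) for American.
  V(3,0) = exp(-r*dt) * [p*0.000000 + (1-p)*0.000000] = 0.000000; exercise = 0.000000; V(3,0) = max -> 0.000000
  V(3,1) = exp(-r*dt) * [p*0.000000 + (1-p)*0.050000] = 0.028991; exercise = 0.000000; V(3,1) = max -> 0.028991
  V(3,2) = exp(-r*dt) * [p*0.050000 + (1-p)*0.257289] = 0.169868; exercise = 0.159866; V(3,2) = max -> 0.169868
  V(3,3) = exp(-r*dt) * [p*0.257289 + (1-p)*0.420280] = 0.350128; exercise = 0.343676; V(3,3) = max -> 0.350128
  V(2,0) = exp(-r*dt) * [p*0.000000 + (1-p)*0.028991] = 0.016810; exercise = 0.000000; V(2,0) = max -> 0.016810
  V(2,1) = exp(-r*dt) * [p*0.028991 + (1-p)*0.169868] = 0.110488; exercise = 0.050000; V(2,1) = max -> 0.110488
  V(2,2) = exp(-r*dt) * [p*0.169868 + (1-p)*0.350128] = 0.273288; exercise = 0.257289; V(2,2) = max -> 0.273288
  V(1,0) = exp(-r*dt) * [p*0.016810 + (1-p)*0.110488] = 0.071018; exercise = 0.000000; V(1,0) = max -> 0.071018
  V(1,1) = exp(-r*dt) * [p*0.110488 + (1-p)*0.273288] = 0.204168; exercise = 0.159866; V(1,1) = max -> 0.204168
  V(0,0) = exp(-r*dt) * [p*0.071018 + (1-p)*0.204168] = 0.147762; exercise = 0.050000; V(0,0) = max -> 0.147762

Answer: Price = V(0,0) = 0.1478


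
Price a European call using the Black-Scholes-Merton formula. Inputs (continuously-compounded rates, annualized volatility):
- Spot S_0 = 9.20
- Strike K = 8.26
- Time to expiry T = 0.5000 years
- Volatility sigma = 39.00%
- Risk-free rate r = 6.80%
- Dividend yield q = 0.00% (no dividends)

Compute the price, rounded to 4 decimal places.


Answer: Price = 1.6712

Derivation:
d1 = (ln(S/K) + (r - q + 0.5*sigma^2) * T) / (sigma * sqrt(T)) = 0.65200284
d2 = d1 - sigma * sqrt(T) = 0.37623120
exp(-rT) = 0.96657150; exp(-qT) = 1.00000000
C = S_0 * exp(-qT) * N(d1) - K * exp(-rT) * N(d2)
N(d1) = 0.74280033; N(d2) = 0.64662749
C = 9.2000 * 1.00000000 * 0.74280033 - 8.2600 * 0.96657150 * 0.64662749 = 1.6712


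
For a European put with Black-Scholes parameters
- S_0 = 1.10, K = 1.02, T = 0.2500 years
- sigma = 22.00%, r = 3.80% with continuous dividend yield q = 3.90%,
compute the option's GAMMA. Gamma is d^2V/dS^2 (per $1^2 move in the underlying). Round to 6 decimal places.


d1 = 0.7391595683; d2 = 0.6291595683
phi(d1) = 0.3035779189; exp(-qT) = 0.9902973771; exp(-rT) = 0.9905449824
Gamma = exp(-qT) * phi(d1) / (S * sigma * sqrt(T)) = 0.9902973771 * 0.3035779189 / (1.1000 * 0.2200 * 0.5000000000) = 2.484565

Answer: Gamma = 2.484565


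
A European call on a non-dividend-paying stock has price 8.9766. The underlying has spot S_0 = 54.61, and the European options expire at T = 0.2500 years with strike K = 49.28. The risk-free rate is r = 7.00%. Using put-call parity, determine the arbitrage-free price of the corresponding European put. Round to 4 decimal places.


Put-call parity: C - P = S_0 * exp(-qT) - K * exp(-rT).
S_0 * exp(-qT) = 54.6100 * 1.00000000 = 54.61000000
K * exp(-rT) = 49.2800 * 0.98265224 = 48.42510217
P = C - S*exp(-qT) + K*exp(-rT)
P = 8.9766 - 54.61000000 + 48.42510217 = 2.7917

Answer: Put price = 2.7917


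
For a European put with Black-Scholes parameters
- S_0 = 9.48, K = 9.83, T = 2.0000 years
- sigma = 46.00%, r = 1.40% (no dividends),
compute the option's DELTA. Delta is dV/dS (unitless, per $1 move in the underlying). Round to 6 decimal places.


Answer: Delta = -0.377300

Derivation:
d1 = 0.3125802144; d2 = -0.3379580243
phi(d1) = 0.3799210814; exp(-qT) = 1.0000000000; exp(-rT) = 0.9723883668
N(-d1) = 0.3772998060
Delta = -exp(-qT) * N(-d1) = -1.0000000000 * 0.3772998060 = -0.377300


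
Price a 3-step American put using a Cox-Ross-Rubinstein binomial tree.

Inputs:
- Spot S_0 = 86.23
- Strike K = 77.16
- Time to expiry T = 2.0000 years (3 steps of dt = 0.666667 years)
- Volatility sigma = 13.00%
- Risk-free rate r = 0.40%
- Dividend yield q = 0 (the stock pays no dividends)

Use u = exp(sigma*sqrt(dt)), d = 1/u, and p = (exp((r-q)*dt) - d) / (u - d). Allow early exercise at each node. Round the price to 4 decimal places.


Answer: Price = V(0,0) = 1.9504

Derivation:
dt = T/N = 0.666667
u = exp(sigma*sqrt(dt)) = 1.111983; d = 1/u = 0.899295
p = (exp((r-q)*dt) - d) / (u - d) = 0.486043
Discount per step: exp(-r*dt) = 0.997337
Stock lattice S(k, i) with i counting down-moves:
  k=0: S(0,0) = 86.2300
  k=1: S(1,0) = 95.8863; S(1,1) = 77.5462
  k=2: S(2,0) = 106.6239; S(2,1) = 86.2300; S(2,2) = 69.7369
  k=3: S(3,0) = 118.5639; S(3,1) = 95.8863; S(3,2) = 77.5462; S(3,3) = 62.7140
Terminal payoffs V(N, i) = max(K - S_T, 0):
  V(3,0) = 0.000000; V(3,1) = 0.000000; V(3,2) = 0.000000; V(3,3) = 14.446014
Backward induction: V(k, i) = exp(-r*dt) * [p * V(k+1, i) + (1-p) * V(k+1, i+1)]; then take max(V_cont, immediate exercise) for American.
  V(2,0) = exp(-r*dt) * [p*0.000000 + (1-p)*0.000000] = 0.000000; exercise = 0.000000; V(2,0) = max -> 0.000000
  V(2,1) = exp(-r*dt) * [p*0.000000 + (1-p)*0.000000] = 0.000000; exercise = 0.000000; V(2,1) = max -> 0.000000
  V(2,2) = exp(-r*dt) * [p*0.000000 + (1-p)*14.446014] = 7.404852; exercise = 7.423139; V(2,2) = max -> 7.423139
  V(1,0) = exp(-r*dt) * [p*0.000000 + (1-p)*0.000000] = 0.000000; exercise = 0.000000; V(1,0) = max -> 0.000000
  V(1,1) = exp(-r*dt) * [p*0.000000 + (1-p)*7.423139] = 3.805011; exercise = 0.000000; V(1,1) = max -> 3.805011
  V(0,0) = exp(-r*dt) * [p*0.000000 + (1-p)*3.805011] = 1.950402; exercise = 0.000000; V(0,0) = max -> 1.950402


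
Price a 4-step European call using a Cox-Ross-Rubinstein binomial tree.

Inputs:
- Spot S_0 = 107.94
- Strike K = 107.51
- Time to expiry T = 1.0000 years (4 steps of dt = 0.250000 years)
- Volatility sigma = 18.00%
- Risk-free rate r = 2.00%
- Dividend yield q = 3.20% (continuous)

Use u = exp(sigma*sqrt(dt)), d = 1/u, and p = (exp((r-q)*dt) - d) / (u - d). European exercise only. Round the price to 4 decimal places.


dt = T/N = 0.250000
u = exp(sigma*sqrt(dt)) = 1.094174; d = 1/u = 0.913931
p = (exp((r-q)*dt) - d) / (u - d) = 0.460896
Discount per step: exp(-r*dt) = 0.995012
Stock lattice S(k, i) with i counting down-moves:
  k=0: S(0,0) = 107.9400
  k=1: S(1,0) = 118.1052; S(1,1) = 98.6497
  k=2: S(2,0) = 129.2276; S(2,1) = 107.9400; S(2,2) = 90.1591
  k=3: S(3,0) = 141.3976; S(3,1) = 118.1052; S(3,2) = 98.6497; S(3,3) = 82.3992
  k=4: S(4,0) = 154.7136; S(4,1) = 129.2276; S(4,2) = 107.9400; S(4,3) = 90.1591; S(4,4) = 75.3072
Terminal payoffs V(N, i) = max(S_T - K, 0):
  V(4,0) = 47.203577; V(4,1) = 21.717642; V(4,2) = 0.430000; V(4,3) = 0.000000; V(4,4) = 0.000000
Backward induction: V(k, i) = exp(-r*dt) * [p * V(k+1, i) + (1-p) * V(k+1, i+1)].
  V(3,0) = exp(-r*dt) * [p*47.203577 + (1-p)*21.717642] = 33.297103
  V(3,1) = exp(-r*dt) * [p*21.717642 + (1-p)*0.430000] = 10.190308
  V(3,2) = exp(-r*dt) * [p*0.430000 + (1-p)*0.000000] = 0.197197
  V(3,3) = exp(-r*dt) * [p*0.000000 + (1-p)*0.000000] = 0.000000
  V(2,0) = exp(-r*dt) * [p*33.297103 + (1-p)*10.190308] = 20.736196
  V(2,1) = exp(-r*dt) * [p*10.190308 + (1-p)*0.197197] = 4.779026
  V(2,2) = exp(-r*dt) * [p*0.197197 + (1-p)*0.000000] = 0.090434
  V(1,0) = exp(-r*dt) * [p*20.736196 + (1-p)*4.779026] = 12.073104
  V(1,1) = exp(-r*dt) * [p*4.779026 + (1-p)*0.090434] = 2.240158
  V(0,0) = exp(-r*dt) * [p*12.073104 + (1-p)*2.240158] = 6.738347

Answer: Price = V(0,0) = 6.7383


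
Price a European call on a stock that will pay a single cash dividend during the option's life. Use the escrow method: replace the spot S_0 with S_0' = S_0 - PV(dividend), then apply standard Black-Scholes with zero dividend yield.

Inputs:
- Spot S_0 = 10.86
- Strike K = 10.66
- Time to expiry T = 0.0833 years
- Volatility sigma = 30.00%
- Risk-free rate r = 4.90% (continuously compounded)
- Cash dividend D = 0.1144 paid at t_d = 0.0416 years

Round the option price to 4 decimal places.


PV(D) = D * exp(-r * t_d) = 0.1144 * 0.99796368 = 0.11416704
S_0' = S_0 - PV(D) = 10.8600 - 0.11416704 = 10.74583296
d1 = (ln(S_0'/K) + (r + sigma^2/2)*T) / (sigma*sqrt(T)) = 0.18305467
d2 = d1 - sigma*sqrt(T) = 0.09646945
exp(-rT) = 0.99592662
N(d1) = 0.57262244; N(d2) = 0.53842613
C = S_0' * N(d1) - K * exp(-rT) * N(d2) = 10.74583296 * 0.57262244 - 10.6600 * 0.99592662 * 0.53842613 = 0.4371

Answer: Price = 0.4371


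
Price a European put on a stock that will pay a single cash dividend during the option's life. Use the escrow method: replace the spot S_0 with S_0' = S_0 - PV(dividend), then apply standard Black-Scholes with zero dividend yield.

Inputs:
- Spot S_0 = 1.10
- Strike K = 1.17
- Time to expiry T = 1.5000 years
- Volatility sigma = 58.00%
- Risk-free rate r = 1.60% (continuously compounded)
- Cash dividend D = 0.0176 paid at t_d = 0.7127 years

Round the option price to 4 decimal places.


PV(D) = D * exp(-r * t_d) = 0.0176 * 0.98866157 = 0.01740044
S_0' = S_0 - PV(D) = 1.1000 - 0.01740044 = 1.08259956
d1 = (ln(S_0'/K) + (r + sigma^2/2)*T) / (sigma*sqrt(T)) = 0.27966612
d2 = d1 - sigma*sqrt(T) = -0.43068590
exp(-rT) = 0.97628571
N(-d1) = 0.38986684; N(-d2) = 0.66665161
P = K * exp(-rT) * N(-d2) - S_0' * N(-d1) = 1.1700 * 0.97628571 * 0.66665161 - 1.08259956 * 0.38986684 = 0.3394

Answer: Price = 0.3394


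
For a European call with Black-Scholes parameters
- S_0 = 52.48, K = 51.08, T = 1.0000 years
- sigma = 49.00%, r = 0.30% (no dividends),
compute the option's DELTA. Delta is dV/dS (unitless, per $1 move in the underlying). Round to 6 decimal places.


Answer: Delta = 0.620314

Derivation:
d1 = 0.3063043132; d2 = -0.1836956868
phi(d1) = 0.3806596161; exp(-qT) = 1.0000000000; exp(-rT) = 0.9970044955
N(d1) = 0.6203135223
Delta = exp(-qT) * N(d1) = 1.0000000000 * 0.6203135223 = 0.620314


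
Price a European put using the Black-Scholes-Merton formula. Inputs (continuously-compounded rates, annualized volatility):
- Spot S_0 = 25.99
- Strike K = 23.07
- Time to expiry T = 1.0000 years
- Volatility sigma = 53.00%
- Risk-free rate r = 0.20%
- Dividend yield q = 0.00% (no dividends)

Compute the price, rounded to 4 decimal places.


d1 = (ln(S/K) + (r - q + 0.5*sigma^2) * T) / (sigma * sqrt(T)) = 0.49363920
d2 = d1 - sigma * sqrt(T) = -0.03636080
exp(-rT) = 0.99800200; exp(-qT) = 1.00000000
P = K * exp(-rT) * N(-d2) - S_0 * exp(-qT) * N(-d1)
N(-d1) = 0.31078051; N(-d2) = 0.51450266
P = 23.0700 * 0.99800200 * 0.51450266 - 25.9900 * 1.00000000 * 0.31078051 = 3.7687

Answer: Price = 3.7687


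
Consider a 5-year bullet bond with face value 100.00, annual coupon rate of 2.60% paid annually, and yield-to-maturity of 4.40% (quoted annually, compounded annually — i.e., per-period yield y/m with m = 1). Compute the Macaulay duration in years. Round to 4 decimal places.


Coupon per period c = face * coupon_rate / m = 2.600000
Periods per year m = 1; per-period yield y/m = 0.044000
Number of cashflows N = 5
Cashflows (t years, CF_t, discount factor 1/(1+y/m)^(m*t), PV):
  t = 1.0000: CF_t = 2.600000, DF = 0.957854, PV = 2.490421
  t = 2.0000: CF_t = 2.600000, DF = 0.917485, PV = 2.385461
  t = 3.0000: CF_t = 2.600000, DF = 0.878817, PV = 2.284924
  t = 4.0000: CF_t = 2.600000, DF = 0.841779, PV = 2.188625
  t = 5.0000: CF_t = 102.600000, DF = 0.806302, PV = 82.726541
Price P = sum_t PV_t = 92.075973
Macaulay numerator sum_t t * PV_t:
  t * PV_t at t = 1.0000: 2.490421
  t * PV_t at t = 2.0000: 4.770922
  t * PV_t at t = 3.0000: 6.854773
  t * PV_t at t = 4.0000: 8.754500
  t * PV_t at t = 5.0000: 413.632707
Macaulay duration D = (sum_t t * PV_t) / P = 436.503324 / 92.075973 = 4.740686

Answer: Macaulay duration = 4.7407 years


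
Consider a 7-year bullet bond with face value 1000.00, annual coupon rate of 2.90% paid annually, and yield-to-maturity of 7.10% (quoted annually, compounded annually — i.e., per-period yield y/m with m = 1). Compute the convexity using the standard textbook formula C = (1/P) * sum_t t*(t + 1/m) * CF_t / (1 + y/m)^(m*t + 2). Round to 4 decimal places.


Coupon per period c = face * coupon_rate / m = 29.000000
Periods per year m = 1; per-period yield y/m = 0.071000
Number of cashflows N = 7
Cashflows (t years, CF_t, discount factor 1/(1+y/m)^(m*t), PV):
  t = 1.0000: CF_t = 29.000000, DF = 0.933707, PV = 27.077498
  t = 2.0000: CF_t = 29.000000, DF = 0.871808, PV = 25.282444
  t = 3.0000: CF_t = 29.000000, DF = 0.814013, PV = 23.606390
  t = 4.0000: CF_t = 29.000000, DF = 0.760050, PV = 22.041448
  t = 5.0000: CF_t = 29.000000, DF = 0.709664, PV = 20.580250
  t = 6.0000: CF_t = 29.000000, DF = 0.662618, PV = 19.215920
  t = 7.0000: CF_t = 1029.000000, DF = 0.618691, PV = 636.632901
Price P = sum_t PV_t = 774.436850
Convexity numerator sum_t t*(t + 1/m) * CF_t / (1+y/m)^(m*t + 2):
  t = 1.0000: term = 47.212781
  t = 2.0000: term = 132.248686
  t = 3.0000: term = 246.962999
  t = 4.0000: term = 384.318392
  t = 5.0000: term = 538.261053
  t = 6.0000: term = 703.609220
  t = 7.0000: term = 31081.227650
Convexity = (1/P) * sum = 33133.840780 / 774.436850 = 42.784432

Answer: Convexity = 42.7844


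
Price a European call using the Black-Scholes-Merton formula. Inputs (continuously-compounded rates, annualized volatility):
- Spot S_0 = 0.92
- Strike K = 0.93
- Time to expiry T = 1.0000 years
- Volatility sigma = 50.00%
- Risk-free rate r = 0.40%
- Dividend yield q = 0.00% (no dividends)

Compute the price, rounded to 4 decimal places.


d1 = (ln(S/K) + (r - q + 0.5*sigma^2) * T) / (sigma * sqrt(T)) = 0.23637817
d2 = d1 - sigma * sqrt(T) = -0.26362183
exp(-rT) = 0.99600799; exp(-qT) = 1.00000000
C = S_0 * exp(-qT) * N(d1) - K * exp(-rT) * N(d2)
N(d1) = 0.59343038; N(d2) = 0.39603567
C = 0.9200 * 1.00000000 * 0.59343038 - 0.9300 * 0.99600799 * 0.39603567 = 0.1791

Answer: Price = 0.1791


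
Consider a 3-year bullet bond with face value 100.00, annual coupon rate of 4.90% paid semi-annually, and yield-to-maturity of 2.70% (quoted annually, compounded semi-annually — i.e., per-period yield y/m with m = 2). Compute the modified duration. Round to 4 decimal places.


Coupon per period c = face * coupon_rate / m = 2.450000
Periods per year m = 2; per-period yield y/m = 0.013500
Number of cashflows N = 6
Cashflows (t years, CF_t, discount factor 1/(1+y/m)^(m*t), PV):
  t = 0.5000: CF_t = 2.450000, DF = 0.986680, PV = 2.417366
  t = 1.0000: CF_t = 2.450000, DF = 0.973537, PV = 2.385166
  t = 1.5000: CF_t = 2.450000, DF = 0.960569, PV = 2.353395
  t = 2.0000: CF_t = 2.450000, DF = 0.947774, PV = 2.322047
  t = 2.5000: CF_t = 2.450000, DF = 0.935150, PV = 2.291117
  t = 3.0000: CF_t = 102.450000, DF = 0.922694, PV = 94.529954
Price P = sum_t PV_t = 106.299045
First compute Macaulay numerator sum_t t * PV_t:
  t * PV_t at t = 0.5000: 1.208683
  t * PV_t at t = 1.0000: 2.385166
  t * PV_t at t = 1.5000: 3.530092
  t * PV_t at t = 2.0000: 4.644095
  t * PV_t at t = 2.5000: 5.727793
  t * PV_t at t = 3.0000: 283.589861
Macaulay duration D = 301.085690 / 106.299045 = 2.832440
Modified duration = D / (1 + y/m) = 2.832440 / (1 + 0.013500) = 2.794712

Answer: Modified duration = 2.7947


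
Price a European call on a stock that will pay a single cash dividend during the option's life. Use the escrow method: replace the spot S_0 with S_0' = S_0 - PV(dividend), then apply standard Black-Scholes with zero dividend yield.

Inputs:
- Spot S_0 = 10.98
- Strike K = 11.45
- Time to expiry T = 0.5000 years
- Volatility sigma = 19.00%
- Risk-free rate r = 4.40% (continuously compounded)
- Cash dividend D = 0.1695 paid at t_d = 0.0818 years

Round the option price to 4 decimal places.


PV(D) = D * exp(-r * t_d) = 0.1695 * 0.99640727 = 0.16889103
S_0' = S_0 - PV(D) = 10.9800 - 0.16889103 = 10.81110897
d1 = (ln(S_0'/K) + (r + sigma^2/2)*T) / (sigma*sqrt(T)) = -0.19643066
d2 = d1 - sigma*sqrt(T) = -0.33078095
exp(-rT) = 0.97824024
N(d1) = 0.42213655; N(d2) = 0.37040497
C = S_0' * N(d1) - K * exp(-rT) * N(d2) = 10.81110897 * 0.42213655 - 11.4500 * 0.97824024 * 0.37040497 = 0.4149

Answer: Price = 0.4149


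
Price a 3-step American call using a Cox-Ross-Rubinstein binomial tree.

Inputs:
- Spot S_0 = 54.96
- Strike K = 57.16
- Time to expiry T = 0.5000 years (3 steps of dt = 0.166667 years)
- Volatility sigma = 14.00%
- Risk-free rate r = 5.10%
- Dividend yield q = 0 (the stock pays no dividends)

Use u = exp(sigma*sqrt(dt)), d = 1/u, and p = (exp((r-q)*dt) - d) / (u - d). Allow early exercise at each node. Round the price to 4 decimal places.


Answer: Price = V(0,0) = 1.8027

Derivation:
dt = T/N = 0.166667
u = exp(sigma*sqrt(dt)) = 1.058820; d = 1/u = 0.944448
p = (exp((r-q)*dt) - d) / (u - d) = 0.560351
Discount per step: exp(-r*dt) = 0.991536
Stock lattice S(k, i) with i counting down-moves:
  k=0: S(0,0) = 54.9600
  k=1: S(1,0) = 58.1927; S(1,1) = 51.9069
  k=2: S(2,0) = 61.6156; S(2,1) = 54.9600; S(2,2) = 49.0233
  k=3: S(3,0) = 65.2398; S(3,1) = 58.1927; S(3,2) = 51.9069; S(3,3) = 46.3000
Terminal payoffs V(N, i) = max(S_T - K, 0):
  V(3,0) = 8.079814; V(3,1) = 1.032729; V(3,2) = 0.000000; V(3,3) = 0.000000
Backward induction: V(k, i) = exp(-r*dt) * [p * V(k+1, i) + (1-p) * V(k+1, i+1)]; then take max(V_cont, immediate exercise) for American.
  V(2,0) = exp(-r*dt) * [p*8.079814 + (1-p)*1.032729] = 4.939406; exercise = 4.455605; V(2,0) = max -> 4.939406
  V(2,1) = exp(-r*dt) * [p*1.032729 + (1-p)*0.000000] = 0.573792; exercise = 0.000000; V(2,1) = max -> 0.573792
  V(2,2) = exp(-r*dt) * [p*0.000000 + (1-p)*0.000000] = 0.000000; exercise = 0.000000; V(2,2) = max -> 0.000000
  V(1,0) = exp(-r*dt) * [p*4.939406 + (1-p)*0.573792] = 2.994507; exercise = 1.032729; V(1,0) = max -> 2.994507
  V(1,1) = exp(-r*dt) * [p*0.573792 + (1-p)*0.000000] = 0.318804; exercise = 0.000000; V(1,1) = max -> 0.318804
  V(0,0) = exp(-r*dt) * [p*2.994507 + (1-p)*0.318804] = 1.802748; exercise = 0.000000; V(0,0) = max -> 1.802748


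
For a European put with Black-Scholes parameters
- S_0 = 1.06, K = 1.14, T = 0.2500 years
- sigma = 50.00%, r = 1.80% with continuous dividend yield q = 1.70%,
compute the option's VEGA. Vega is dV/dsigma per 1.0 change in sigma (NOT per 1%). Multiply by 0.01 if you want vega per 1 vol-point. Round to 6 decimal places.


Answer: Vega = 0.207695

Derivation:
d1 = -0.1650374171; d2 = -0.4150374171
phi(d1) = 0.3935460435; exp(-qT) = 0.9957590185; exp(-rT) = 0.9955101098
Vega = S * exp(-qT) * phi(d1) * sqrt(T) = 1.0600 * 0.9957590185 * 0.3935460435 * 0.5000000000 = 0.207695


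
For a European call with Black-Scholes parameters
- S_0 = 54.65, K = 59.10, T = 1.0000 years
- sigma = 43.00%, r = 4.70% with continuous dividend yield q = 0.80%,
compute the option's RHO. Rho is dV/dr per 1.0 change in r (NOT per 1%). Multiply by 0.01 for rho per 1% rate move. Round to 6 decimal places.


Answer: Rho = 21.408175

Derivation:
d1 = 0.1236471865; d2 = -0.3063528135
phi(d1) = 0.3959042672; exp(-qT) = 0.9920319148; exp(-rT) = 0.9540873976
N(d2) = 0.3796680158
Rho = K*T*exp(-rT)*N(d2) = 59.1000 * 1.0000 * 0.9540873976 * 0.3796680158 = 21.408175


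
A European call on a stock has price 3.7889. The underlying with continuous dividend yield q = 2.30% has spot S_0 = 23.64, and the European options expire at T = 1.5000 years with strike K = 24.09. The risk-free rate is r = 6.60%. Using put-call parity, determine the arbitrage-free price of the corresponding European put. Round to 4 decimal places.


Put-call parity: C - P = S_0 * exp(-qT) - K * exp(-rT).
S_0 * exp(-qT) = 23.6400 * 0.96608834 = 22.83832835
K * exp(-rT) = 24.0900 * 0.90574271 = 21.81934184
P = C - S*exp(-qT) + K*exp(-rT)
P = 3.7889 - 22.83832835 + 21.81934184 = 2.7699

Answer: Put price = 2.7699


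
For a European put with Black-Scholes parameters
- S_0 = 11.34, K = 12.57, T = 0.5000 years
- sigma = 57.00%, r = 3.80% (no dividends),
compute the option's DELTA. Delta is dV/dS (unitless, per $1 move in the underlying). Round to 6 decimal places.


d1 = -0.0068272383; d2 = -0.4098781036
phi(d1) = 0.3989329829; exp(-qT) = 1.0000000000; exp(-rT) = 0.9811793622
N(-d1) = 0.5027236529
Delta = -exp(-qT) * N(-d1) = -1.0000000000 * 0.5027236529 = -0.502724

Answer: Delta = -0.502724


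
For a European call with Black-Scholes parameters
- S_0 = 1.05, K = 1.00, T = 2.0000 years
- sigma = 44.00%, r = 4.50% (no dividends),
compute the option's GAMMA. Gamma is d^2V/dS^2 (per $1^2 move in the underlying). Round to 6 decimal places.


d1 = 0.5341712252; d2 = -0.0880827423
phi(d1) = 0.3458991632; exp(-qT) = 1.0000000000; exp(-rT) = 0.9139311853
Gamma = exp(-qT) * phi(d1) / (S * sigma * sqrt(T)) = 1.0000000000 * 0.3458991632 / (1.0500 * 0.4400 * 1.4142135624) = 0.529410

Answer: Gamma = 0.529410


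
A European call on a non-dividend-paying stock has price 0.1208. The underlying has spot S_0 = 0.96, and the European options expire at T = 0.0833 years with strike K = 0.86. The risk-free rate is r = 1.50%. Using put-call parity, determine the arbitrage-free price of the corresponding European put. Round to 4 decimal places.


Put-call parity: C - P = S_0 * exp(-qT) - K * exp(-rT).
S_0 * exp(-qT) = 0.9600 * 1.00000000 = 0.96000000
K * exp(-rT) = 0.8600 * 0.99875128 = 0.85892610
P = C - S*exp(-qT) + K*exp(-rT)
P = 0.1208 - 0.96000000 + 0.85892610 = 0.0197

Answer: Put price = 0.0197


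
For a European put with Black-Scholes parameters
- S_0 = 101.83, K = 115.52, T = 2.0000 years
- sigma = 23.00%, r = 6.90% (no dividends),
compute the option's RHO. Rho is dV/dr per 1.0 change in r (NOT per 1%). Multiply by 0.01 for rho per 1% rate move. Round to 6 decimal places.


Answer: Rho = -110.732701

Derivation:
d1 = 0.1990999981; d2 = -0.1261691213
phi(d1) = 0.3911129297; exp(-qT) = 1.0000000000; exp(-rT) = 0.8710986917
N(-d2) = 0.5502009732
Rho = -K*T*exp(-rT)*N(-d2) = -115.5200 * 2.0000 * 0.8710986917 * 0.5502009732 = -110.732701


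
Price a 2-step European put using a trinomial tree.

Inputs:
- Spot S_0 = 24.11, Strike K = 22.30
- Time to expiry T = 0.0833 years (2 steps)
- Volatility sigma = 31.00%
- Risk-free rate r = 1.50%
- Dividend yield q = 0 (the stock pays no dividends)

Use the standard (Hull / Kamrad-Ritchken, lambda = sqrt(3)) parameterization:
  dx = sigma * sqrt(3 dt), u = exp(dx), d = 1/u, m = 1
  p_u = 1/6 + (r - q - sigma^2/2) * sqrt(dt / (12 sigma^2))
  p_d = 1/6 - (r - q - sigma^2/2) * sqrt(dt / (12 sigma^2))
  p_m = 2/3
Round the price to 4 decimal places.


dt = T/N = 0.041650; dx = sigma*sqrt(3*dt) = 0.109580
u = exp(dx) = 1.115809; d = 1/u = 0.896211
p_u = 0.160386, p_m = 0.666667, p_d = 0.172948
Discount per step: exp(-r*dt) = 0.999375
Stock lattice S(k, j) with j the centered position index:
  k=0: S(0,+0) = 24.1100
  k=1: S(1,-1) = 21.6076; S(1,+0) = 24.1100; S(1,+1) = 26.9022
  k=2: S(2,-2) = 19.3650; S(2,-1) = 21.6076; S(2,+0) = 24.1100; S(2,+1) = 26.9022; S(2,+2) = 30.0177
Terminal payoffs V(N, j) = max(K - S_T, 0):
  V(2,-2) = 2.934998; V(2,-1) = 0.692358; V(2,+0) = 0.000000; V(2,+1) = 0.000000; V(2,+2) = 0.000000
Backward induction: V(k, j) = exp(-r*dt) * [p_u * V(k+1, j+1) + p_m * V(k+1, j) + p_d * V(k+1, j-1)]
  V(1,-1) = exp(-r*dt) * [p_u*0.000000 + p_m*0.692358 + p_d*2.934998] = 0.968567
  V(1,+0) = exp(-r*dt) * [p_u*0.000000 + p_m*0.000000 + p_d*0.692358] = 0.119667
  V(1,+1) = exp(-r*dt) * [p_u*0.000000 + p_m*0.000000 + p_d*0.000000] = 0.000000
  V(0,+0) = exp(-r*dt) * [p_u*0.000000 + p_m*0.119667 + p_d*0.968567] = 0.247135

Answer: Price = V(0,0) = 0.2471


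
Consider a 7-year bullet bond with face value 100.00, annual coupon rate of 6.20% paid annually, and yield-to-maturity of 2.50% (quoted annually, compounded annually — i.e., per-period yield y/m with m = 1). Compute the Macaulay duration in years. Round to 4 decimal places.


Answer: Macaulay duration = 6.0122 years

Derivation:
Coupon per period c = face * coupon_rate / m = 6.200000
Periods per year m = 1; per-period yield y/m = 0.025000
Number of cashflows N = 7
Cashflows (t years, CF_t, discount factor 1/(1+y/m)^(m*t), PV):
  t = 1.0000: CF_t = 6.200000, DF = 0.975610, PV = 6.048780
  t = 2.0000: CF_t = 6.200000, DF = 0.951814, PV = 5.901249
  t = 3.0000: CF_t = 6.200000, DF = 0.928599, PV = 5.757316
  t = 4.0000: CF_t = 6.200000, DF = 0.905951, PV = 5.616894
  t = 5.0000: CF_t = 6.200000, DF = 0.883854, PV = 5.479897
  t = 6.0000: CF_t = 6.200000, DF = 0.862297, PV = 5.346241
  t = 7.0000: CF_t = 106.200000, DF = 0.841265, PV = 89.342368
Price P = sum_t PV_t = 123.492745
Macaulay numerator sum_t t * PV_t:
  t * PV_t at t = 1.0000: 6.048780
  t * PV_t at t = 2.0000: 11.802499
  t * PV_t at t = 3.0000: 17.271949
  t * PV_t at t = 4.0000: 22.467576
  t * PV_t at t = 5.0000: 27.399483
  t * PV_t at t = 6.0000: 32.077443
  t * PV_t at t = 7.0000: 625.396576
Macaulay duration D = (sum_t t * PV_t) / P = 742.464306 / 123.492745 = 6.012210
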